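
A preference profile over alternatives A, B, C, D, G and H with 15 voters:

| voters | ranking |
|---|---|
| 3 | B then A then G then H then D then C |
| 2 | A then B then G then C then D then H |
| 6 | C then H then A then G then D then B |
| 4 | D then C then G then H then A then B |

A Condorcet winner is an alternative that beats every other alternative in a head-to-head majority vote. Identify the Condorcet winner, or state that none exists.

Pairwise majorities:
A vs B: 12 to 3, A.
A vs C: A preferred on 3+2 = 5 ballots; C wins 10–5.
A vs D: A preferred on 3+2+6 = 11 ballots; A wins 11–4.
A vs G: 11 to 4, A.
A vs H: 3+2 = 5 for A, 10 for H — H by 10–5.
B vs C: B is ranked higher on 3+2 = 5 ballots, C on 10. C wins 10–5.
B vs D: D, 10–5.
B vs G: B is ranked higher on 3+2 = 5 ballots, G on 10. G wins 10–5.
B vs H: B preferred on 3+2 = 5 ballots; H wins 10–5.
C vs D: C wins 8–7.
C vs G: C preferred on 6+4 = 10 ballots; C wins 10–5.
C–H: C 12–3.
D vs G: G wins 11–4.
D vs H: 2+4 = 6 for D, 9 for H — H by 9–6.
G vs H: 9 to 6, G.
C defeats every rival head-to-head and is the Condorcet winner.

C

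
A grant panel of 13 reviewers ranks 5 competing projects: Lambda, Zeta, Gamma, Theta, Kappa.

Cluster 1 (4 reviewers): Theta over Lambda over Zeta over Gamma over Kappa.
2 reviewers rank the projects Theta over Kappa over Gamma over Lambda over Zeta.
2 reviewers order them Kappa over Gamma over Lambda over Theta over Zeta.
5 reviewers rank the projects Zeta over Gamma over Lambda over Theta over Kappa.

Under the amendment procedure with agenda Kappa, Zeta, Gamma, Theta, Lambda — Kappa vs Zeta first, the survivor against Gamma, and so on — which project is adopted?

Round 1: Kappa vs Zeta — 4–9, Zeta advances.
Round 2: Zeta vs Gamma — 9–4, Zeta advances.
Round 3: Zeta vs Theta — 5–8, Theta advances.
Round 4: Theta vs Lambda — 6–7, Lambda advances.
Lambda survives the agenda.

Lambda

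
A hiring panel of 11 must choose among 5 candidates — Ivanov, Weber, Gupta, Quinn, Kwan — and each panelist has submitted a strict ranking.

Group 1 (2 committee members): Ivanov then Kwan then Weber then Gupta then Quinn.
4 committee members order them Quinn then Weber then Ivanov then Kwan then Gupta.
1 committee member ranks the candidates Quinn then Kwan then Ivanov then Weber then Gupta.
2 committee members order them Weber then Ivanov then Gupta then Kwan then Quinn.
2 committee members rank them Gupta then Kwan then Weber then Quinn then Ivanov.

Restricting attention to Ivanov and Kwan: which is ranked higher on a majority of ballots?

Ivanov

Ballots ranking Ivanov above Kwan: 2 + 4 + 2 = 8.
Ballots ranking Kwan above Ivanov: 11 − 8 = 3.
Ivanov wins the head-to-head 8–3.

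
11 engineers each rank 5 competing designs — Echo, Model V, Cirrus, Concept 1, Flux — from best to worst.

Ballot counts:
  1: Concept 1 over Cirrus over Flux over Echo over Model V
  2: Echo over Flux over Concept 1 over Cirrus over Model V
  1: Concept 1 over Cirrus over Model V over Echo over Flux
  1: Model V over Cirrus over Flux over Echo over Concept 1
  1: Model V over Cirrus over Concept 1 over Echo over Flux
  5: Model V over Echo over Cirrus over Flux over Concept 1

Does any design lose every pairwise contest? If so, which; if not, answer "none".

Concept 1

Pairwise majorities:
Echo vs Model V: Echo is ranked higher on 1+2 = 3 ballots, Model V on 8. Model V wins 8–3.
Echo vs Cirrus: 7 to 4, Echo.
Echo vs Concept 1: Echo is ranked higher on 2+1+5 = 8 ballots, Concept 1 on 3. Echo wins 8–3.
Echo vs Flux: 9 to 2, Echo.
Model V vs Cirrus: 7 to 4, Model V.
Model V vs Concept 1: Model V wins 7–4.
Model V vs Flux: 8 to 3, Model V.
Cirrus vs Concept 1: Cirrus wins 7–4.
Cirrus vs Flux: Cirrus wins 9–2.
Concept 1 vs Flux: Flux wins 8–3.
Concept 1 loses to every other design — it is the Condorcet loser.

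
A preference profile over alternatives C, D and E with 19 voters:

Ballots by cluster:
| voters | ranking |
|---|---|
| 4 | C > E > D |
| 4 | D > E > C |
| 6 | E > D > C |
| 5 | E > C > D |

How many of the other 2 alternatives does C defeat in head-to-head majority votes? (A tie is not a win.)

C against each rival (19 voters):
C vs D: D wins 10–9.
C vs E: C preferred on 4 ballots; E wins 15–4.
C beats no one; loses to D, E — 0 pairwise wins.

0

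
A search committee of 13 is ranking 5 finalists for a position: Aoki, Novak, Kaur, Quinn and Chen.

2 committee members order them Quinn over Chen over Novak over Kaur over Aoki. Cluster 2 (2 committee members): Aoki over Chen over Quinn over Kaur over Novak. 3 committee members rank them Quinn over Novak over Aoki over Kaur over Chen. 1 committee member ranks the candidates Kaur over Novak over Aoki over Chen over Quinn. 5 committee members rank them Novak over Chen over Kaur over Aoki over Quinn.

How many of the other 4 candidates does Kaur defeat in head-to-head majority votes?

Kaur against each rival (13 committee members):
Kaur vs Aoki: Kaur, 8–5.
Kaur vs Novak: Novak, 10–3.
Kaur vs Quinn: 1+5 = 6 for Kaur, 7 for Quinn — Quinn by 7–6.
Kaur vs Chen: 3+1 = 4 for Kaur, 9 for Chen — Chen by 9–4.
Kaur beats Aoki; loses to Novak, Quinn, Chen — 1 pairwise win.

1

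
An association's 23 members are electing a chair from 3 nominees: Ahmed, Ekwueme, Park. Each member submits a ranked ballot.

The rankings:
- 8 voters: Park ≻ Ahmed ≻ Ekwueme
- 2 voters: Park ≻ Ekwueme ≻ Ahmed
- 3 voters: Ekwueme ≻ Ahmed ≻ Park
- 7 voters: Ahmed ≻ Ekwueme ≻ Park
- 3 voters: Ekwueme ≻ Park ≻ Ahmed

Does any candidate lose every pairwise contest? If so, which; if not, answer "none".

none

Head-to-head results (23 voters):
Ahmed vs Ekwueme: Ahmed, 15–8.
Ahmed vs Park: Park wins 13–10.
Ekwueme vs Park: Ekwueme, 13–10.
No candidate is winless: Ahmed beats Ekwueme; Ekwueme beats Park; Park beats Ahmed. There is no Condorcet loser.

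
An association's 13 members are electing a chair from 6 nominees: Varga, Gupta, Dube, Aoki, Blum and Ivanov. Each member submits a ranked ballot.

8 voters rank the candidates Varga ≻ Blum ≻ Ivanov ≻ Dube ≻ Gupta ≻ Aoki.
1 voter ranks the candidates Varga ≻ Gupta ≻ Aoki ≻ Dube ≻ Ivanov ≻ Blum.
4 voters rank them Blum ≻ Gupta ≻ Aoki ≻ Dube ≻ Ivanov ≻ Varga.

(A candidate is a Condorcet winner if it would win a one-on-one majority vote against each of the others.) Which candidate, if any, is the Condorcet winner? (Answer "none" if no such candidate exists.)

Head-to-head results (13 voters):
Varga vs Gupta: Varga is ranked higher on 8+1 = 9 ballots, Gupta on 4. Varga wins 9–4.
Varga vs Dube: Varga preferred on 8+1 = 9 ballots; Varga wins 9–4.
Varga vs Aoki: 9 to 4, Varga.
Varga vs Blum: Varga is ranked higher on 8+1 = 9 ballots, Blum on 4. Varga wins 9–4.
Varga vs Ivanov: Varga is ranked higher on 8+1 = 9 ballots, Ivanov on 4. Varga wins 9–4.
Gupta vs Dube: Gupta preferred on 1+4 = 5 ballots; Dube wins 8–5.
Gupta vs Aoki: Gupta preferred on 8+1+4 = 13 ballots; Gupta wins 13–0.
Gupta vs Blum: 1 for Gupta, 12 for Blum — Blum by 12–1.
Gupta vs Ivanov: 5 to 8, Ivanov.
Dube vs Aoki: 8 for Dube, 5 for Aoki — Dube by 8–5.
Dube vs Blum: Dube is ranked higher on 1 ballot, Blum on 12. Blum wins 12–1.
Dube vs Ivanov: 5 to 8, Ivanov.
Aoki vs Blum: 1 for Aoki, 12 for Blum — Blum by 12–1.
Aoki vs Ivanov: 5 to 8, Ivanov.
Blum vs Ivanov: 12 to 1, Blum.
Varga wins every pairwise contest, so Varga is the Condorcet winner.

Varga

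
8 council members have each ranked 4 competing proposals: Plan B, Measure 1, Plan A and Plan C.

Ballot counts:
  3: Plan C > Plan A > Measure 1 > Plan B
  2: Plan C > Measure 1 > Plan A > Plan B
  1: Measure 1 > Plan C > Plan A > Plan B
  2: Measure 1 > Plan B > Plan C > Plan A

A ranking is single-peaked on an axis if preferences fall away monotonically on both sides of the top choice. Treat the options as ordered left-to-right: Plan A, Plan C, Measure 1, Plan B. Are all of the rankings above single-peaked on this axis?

Axis positions: Plan A=1, Plan C=2, Measure 1=3, Plan B=4.
Bloc 1 (peak Plan C at position 2): ranking walks positions 2-1-3-4, expanding outward from the peak — single-peaked.
Bloc 2 (peak Plan C at position 2): ranking walks positions 2-3-1-4, expanding outward from the peak — single-peaked.
Bloc 3 (peak Measure 1 at position 3): ranking walks positions 3-2-1-4, expanding outward from the peak — single-peaked.
Bloc 4 (peak Measure 1 at position 3): ranking walks positions 3-4-2-1, expanding outward from the peak — single-peaked.
Every ranking is single-peaked on this axis.

yes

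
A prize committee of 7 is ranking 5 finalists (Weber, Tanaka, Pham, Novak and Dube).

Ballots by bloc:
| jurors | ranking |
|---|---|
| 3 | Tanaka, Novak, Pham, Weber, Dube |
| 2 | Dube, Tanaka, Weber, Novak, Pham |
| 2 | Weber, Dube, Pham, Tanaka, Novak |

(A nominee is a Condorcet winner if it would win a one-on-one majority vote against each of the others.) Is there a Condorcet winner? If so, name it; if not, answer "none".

Check each pair by majority over 7 ballots:
Weber vs Tanaka: 2 to 5, Tanaka.
Weber vs Pham: 2+2 = 4 for Weber, 3 for Pham — Weber by 4–3.
Weber–Novak: Weber 4–3.
Weber vs Dube: 5 to 2, Weber.
Tanaka–Pham: Tanaka 5–2.
Tanaka–Novak: Tanaka 7–0.
Tanaka–Dube: Dube 4–3.
Pham vs Novak: Novak, 5–2.
Pham vs Dube: Pham preferred on 3 ballots; Dube wins 4–3.
Novak vs Dube: 3 for Novak, 4 for Dube — Dube by 4–3.
Every nominee loses at least once (Weber loses to Tanaka; Tanaka loses to Dube; Pham loses to Weber; Novak loses to Weber; Dube loses to Weber). The majority relation contains the cycle Weber → Dube → Tanaka → Weber, so there is no Condorcet winner.

none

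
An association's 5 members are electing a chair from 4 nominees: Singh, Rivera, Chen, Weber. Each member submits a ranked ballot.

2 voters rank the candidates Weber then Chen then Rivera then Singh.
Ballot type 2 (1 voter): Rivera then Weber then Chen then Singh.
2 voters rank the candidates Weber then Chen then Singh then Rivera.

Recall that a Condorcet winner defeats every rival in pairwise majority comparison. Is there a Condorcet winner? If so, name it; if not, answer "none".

Pairwise majorities:
Singh–Rivera: Rivera 3–2.
Singh vs Chen: Chen, 5–0.
Singh vs Weber: Weber wins 5–0.
Rivera vs Chen: Chen, 4–1.
Rivera vs Weber: Weber wins 4–1.
Chen vs Weber: 0 to 5, Weber.
Weber defeats every rival head-to-head and is the Condorcet winner.

Weber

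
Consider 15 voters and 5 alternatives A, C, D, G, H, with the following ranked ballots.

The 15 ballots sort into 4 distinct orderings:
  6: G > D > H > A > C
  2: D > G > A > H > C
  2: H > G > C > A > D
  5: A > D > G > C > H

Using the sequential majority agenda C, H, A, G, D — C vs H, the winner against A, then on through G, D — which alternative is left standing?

Round 1: C vs H — 5–10, H advances.
Round 2: H vs A — 8–7, H advances.
Round 3: H vs G — 2–13, G advances.
Round 4: G vs D — 8–7, G advances.
The agenda winner is G.

G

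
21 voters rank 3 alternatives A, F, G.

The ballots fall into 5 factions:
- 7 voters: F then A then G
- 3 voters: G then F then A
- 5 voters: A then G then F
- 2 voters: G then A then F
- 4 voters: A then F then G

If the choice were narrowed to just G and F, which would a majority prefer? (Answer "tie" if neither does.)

Ballots ranking G above F: 3 + 5 + 2 = 10.
Ballots ranking F above G: 21 − 10 = 11.
F wins the head-to-head 11–10.

F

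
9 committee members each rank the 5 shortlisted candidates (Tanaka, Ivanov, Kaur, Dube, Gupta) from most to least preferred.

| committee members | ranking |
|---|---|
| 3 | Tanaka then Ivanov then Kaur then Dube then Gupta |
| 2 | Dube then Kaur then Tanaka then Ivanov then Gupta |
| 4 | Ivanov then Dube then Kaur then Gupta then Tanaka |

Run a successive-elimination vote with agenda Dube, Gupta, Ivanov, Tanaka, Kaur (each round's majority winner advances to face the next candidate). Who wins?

Kaur

Round 1: Dube vs Gupta — 9–0, Dube advances.
Round 2: Dube vs Ivanov — 2–7, Ivanov advances.
Round 3: Ivanov vs Tanaka — 4–5, Tanaka advances.
Round 4: Tanaka vs Kaur — 3–6, Kaur advances.
Kaur survives the agenda.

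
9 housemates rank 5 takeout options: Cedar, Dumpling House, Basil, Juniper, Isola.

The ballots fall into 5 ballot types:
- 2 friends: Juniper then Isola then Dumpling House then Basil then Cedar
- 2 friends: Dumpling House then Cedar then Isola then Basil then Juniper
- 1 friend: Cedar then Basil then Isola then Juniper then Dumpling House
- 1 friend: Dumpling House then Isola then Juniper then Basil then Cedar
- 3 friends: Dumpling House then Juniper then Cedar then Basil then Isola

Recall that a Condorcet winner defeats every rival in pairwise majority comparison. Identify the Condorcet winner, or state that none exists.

Check each pair by majority over 9 ballots:
Cedar vs Dumpling House: 1 to 8, Dumpling House.
Cedar vs Basil: 6 to 3, Cedar.
Cedar vs Juniper: 2+1 = 3 for Cedar, 6 for Juniper — Juniper by 6–3.
Cedar vs Isola: 6 to 3, Cedar.
Dumpling House vs Basil: 2+2+1+3 = 8 for Dumpling House, 1 for Basil — Dumpling House by 8–1.
Dumpling House vs Juniper: Dumpling House preferred on 2+1+3 = 6 ballots; Dumpling House wins 6–3.
Dumpling House vs Isola: 2+1+3 = 6 for Dumpling House, 3 for Isola — Dumpling House by 6–3.
Basil vs Juniper: Basil preferred on 2+1 = 3 ballots; Juniper wins 6–3.
Basil vs Isola: Basil preferred on 1+3 = 4 ballots; Isola wins 5–4.
Juniper vs Isola: 5 to 4, Juniper.
Dumpling House wins every pairwise contest, so Dumpling House is the Condorcet winner.

Dumpling House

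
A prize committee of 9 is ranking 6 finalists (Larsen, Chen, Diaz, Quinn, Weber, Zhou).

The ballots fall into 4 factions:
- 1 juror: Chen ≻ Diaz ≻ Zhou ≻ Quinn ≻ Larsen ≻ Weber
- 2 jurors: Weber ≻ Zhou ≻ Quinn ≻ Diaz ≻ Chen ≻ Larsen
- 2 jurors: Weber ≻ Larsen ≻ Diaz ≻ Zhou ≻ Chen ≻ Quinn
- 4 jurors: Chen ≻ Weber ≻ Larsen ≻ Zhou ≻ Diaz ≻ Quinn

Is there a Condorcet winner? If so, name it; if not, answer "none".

Check each pair by majority over 9 ballots:
Larsen vs Chen: Chen, 7–2.
Larsen vs Diaz: Larsen wins 6–3.
Larsen–Quinn: Larsen 6–3.
Larsen vs Weber: Weber wins 8–1.
Larsen vs Zhou: Larsen, 6–3.
Chen–Diaz: Chen 5–4.
Chen vs Quinn: Chen, 7–2.
Chen vs Weber: Chen, 5–4.
Chen vs Zhou: Chen, 5–4.
Diaz–Quinn: Diaz 7–2.
Diaz vs Weber: Weber, 8–1.
Diaz vs Zhou: Zhou wins 6–3.
Quinn–Weber: Weber 8–1.
Quinn vs Zhou: Zhou, 9–0.
Weber vs Zhou: Weber, 8–1.
Chen beats each of Larsen, Diaz, Quinn, Weber, Zhou — Chen is the Condorcet winner.

Chen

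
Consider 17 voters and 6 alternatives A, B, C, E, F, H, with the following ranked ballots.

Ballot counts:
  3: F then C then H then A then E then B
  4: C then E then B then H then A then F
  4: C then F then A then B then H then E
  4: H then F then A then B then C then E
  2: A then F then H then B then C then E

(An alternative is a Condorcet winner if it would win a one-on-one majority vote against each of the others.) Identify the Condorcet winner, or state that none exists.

F

Head-to-head results (17 voters):
A vs B: 3+4+4+2 = 13 for A, 4 for B — A by 13–4.
A vs C: 4+2 = 6 for A, 11 for C — C by 11–6.
A vs E: 3+4+4+2 = 13 for A, 4 for E — A by 13–4.
A vs F: 4+2 = 6 for A, 11 for F — F by 11–6.
A vs H: 4+2 = 6 for A, 11 for H — H by 11–6.
B vs C: B preferred on 4+2 = 6 ballots; C wins 11–6.
B vs E: B preferred on 4+4+2 = 10 ballots; B wins 10–7.
B vs F: B is ranked higher on 4 ballots, F on 13. F wins 13–4.
B vs H: B is ranked higher on 4+4 = 8 ballots, H on 9. H wins 9–8.
C vs E: 17 to 0, C.
C vs F: 8 to 9, F.
C vs H: C preferred on 3+4+4 = 11 ballots; C wins 11–6.
E vs F: E is ranked higher on 4 ballots, F on 13. F wins 13–4.
E vs H: E preferred on 4 ballots; H wins 13–4.
F vs H: 9 to 8, F.
Only F has no losses; F is the Condorcet winner.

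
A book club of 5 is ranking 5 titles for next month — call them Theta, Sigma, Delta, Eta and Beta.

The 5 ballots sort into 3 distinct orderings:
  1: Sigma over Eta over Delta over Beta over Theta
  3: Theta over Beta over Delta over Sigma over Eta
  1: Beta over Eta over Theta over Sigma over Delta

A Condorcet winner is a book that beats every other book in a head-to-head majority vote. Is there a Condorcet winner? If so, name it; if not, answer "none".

Pairwise majorities:
Theta vs Sigma: Theta preferred on 3+1 = 4 ballots; Theta wins 4–1.
Theta vs Delta: Theta preferred on 3+1 = 4 ballots; Theta wins 4–1.
Theta vs Eta: 3 to 2, Theta.
Theta vs Beta: Theta is ranked higher on 3 ballots, Beta on 2. Theta wins 3–2.
Sigma vs Delta: 2 to 3, Delta.
Sigma vs Eta: 1+3 = 4 for Sigma, 1 for Eta — Sigma by 4–1.
Sigma vs Beta: Sigma is ranked higher on 1 ballot, Beta on 4. Beta wins 4–1.
Delta vs Eta: 3 to 2, Delta.
Delta vs Beta: Delta is ranked higher on 1 ballot, Beta on 4. Beta wins 4–1.
Eta vs Beta: Eta preferred on 1 ballot; Beta wins 4–1.
Theta defeats every rival head-to-head and is the Condorcet winner.

Theta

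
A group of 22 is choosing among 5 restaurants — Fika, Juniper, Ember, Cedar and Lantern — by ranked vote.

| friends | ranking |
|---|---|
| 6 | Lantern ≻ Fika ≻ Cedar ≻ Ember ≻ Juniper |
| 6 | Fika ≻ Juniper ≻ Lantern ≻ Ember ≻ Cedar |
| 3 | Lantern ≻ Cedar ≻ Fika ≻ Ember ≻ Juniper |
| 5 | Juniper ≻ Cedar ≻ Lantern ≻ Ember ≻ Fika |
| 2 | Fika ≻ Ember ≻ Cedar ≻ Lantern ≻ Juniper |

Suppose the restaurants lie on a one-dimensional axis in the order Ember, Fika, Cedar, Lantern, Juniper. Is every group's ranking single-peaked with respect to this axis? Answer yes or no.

Axis positions: Ember=1, Fika=2, Cedar=3, Lantern=4, Juniper=5.
Group 1: ranking walks positions 4-2-3-1-5; Fika is ranked above Cedar even though Cedar lies between Fika and the peak Lantern on the axis — preferences dip and rise again. Not single-peaked.
Group 2: ranking walks positions 2-5-4-1-3; Juniper is ranked above Cedar even though Cedar lies between Juniper and the peak Fika on the axis — preferences dip and rise again. Not single-peaked.
Group 3 (peak Lantern at position 4): ranking walks positions 4-3-2-1-5, expanding outward from the peak — single-peaked.
Group 4: ranking walks positions 5-3-4-1-2; Cedar is ranked above Lantern even though Lantern lies between Cedar and the peak Juniper on the axis — preferences dip and rise again. Not single-peaked.
Group 5 (peak Fika at position 2): ranking walks positions 2-1-3-4-5, expanding outward from the peak — single-peaked.
Group 1 violates single-peakedness, so the profile is not single-peaked on this axis.

no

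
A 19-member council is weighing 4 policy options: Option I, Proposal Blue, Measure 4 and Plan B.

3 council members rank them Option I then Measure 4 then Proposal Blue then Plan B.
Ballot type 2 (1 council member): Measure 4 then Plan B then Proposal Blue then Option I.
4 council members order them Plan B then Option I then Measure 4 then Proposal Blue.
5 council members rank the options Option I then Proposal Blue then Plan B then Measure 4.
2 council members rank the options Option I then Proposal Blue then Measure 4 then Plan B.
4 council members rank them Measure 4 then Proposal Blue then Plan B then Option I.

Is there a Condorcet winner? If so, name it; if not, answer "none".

Check each pair by majority over 19 ballots:
Option I vs Proposal Blue: Option I preferred on 3+4+5+2 = 14 ballots; Option I wins 14–5.
Option I vs Measure 4: Option I is ranked higher on 3+4+5+2 = 14 ballots, Measure 4 on 5. Option I wins 14–5.
Option I vs Plan B: Option I is ranked higher on 3+5+2 = 10 ballots, Plan B on 9. Option I wins 10–9.
Proposal Blue vs Measure 4: Proposal Blue is ranked higher on 5+2 = 7 ballots, Measure 4 on 12. Measure 4 wins 12–7.
Proposal Blue vs Plan B: Proposal Blue preferred on 3+5+2+4 = 14 ballots; Proposal Blue wins 14–5.
Measure 4 vs Plan B: Measure 4 preferred on 3+1+2+4 = 10 ballots; Measure 4 wins 10–9.
Option I beats each of Proposal Blue, Measure 4, Plan B — Option I is the Condorcet winner.

Option I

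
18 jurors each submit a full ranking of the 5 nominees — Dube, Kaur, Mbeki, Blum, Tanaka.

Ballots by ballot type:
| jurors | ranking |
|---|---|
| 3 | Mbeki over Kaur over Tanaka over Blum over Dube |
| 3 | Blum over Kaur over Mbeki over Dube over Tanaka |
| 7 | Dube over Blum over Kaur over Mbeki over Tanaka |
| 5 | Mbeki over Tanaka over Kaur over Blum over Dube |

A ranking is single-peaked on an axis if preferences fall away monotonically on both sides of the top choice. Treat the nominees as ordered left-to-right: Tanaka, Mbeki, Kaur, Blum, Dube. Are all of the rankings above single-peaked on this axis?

yes

Axis positions: Tanaka=1, Mbeki=2, Kaur=3, Blum=4, Dube=5.
Ballot type 1 (peak Mbeki at position 2): ranking walks positions 2-3-1-4-5, expanding outward from the peak — single-peaked.
Ballot type 2 (peak Blum at position 4): ranking walks positions 4-3-2-5-1, expanding outward from the peak — single-peaked.
Ballot type 3 (peak Dube at position 5): ranking walks positions 5-4-3-2-1, expanding outward from the peak — single-peaked.
Ballot type 4 (peak Mbeki at position 2): ranking walks positions 2-1-3-4-5, expanding outward from the peak — single-peaked.
Every ranking is single-peaked on this axis.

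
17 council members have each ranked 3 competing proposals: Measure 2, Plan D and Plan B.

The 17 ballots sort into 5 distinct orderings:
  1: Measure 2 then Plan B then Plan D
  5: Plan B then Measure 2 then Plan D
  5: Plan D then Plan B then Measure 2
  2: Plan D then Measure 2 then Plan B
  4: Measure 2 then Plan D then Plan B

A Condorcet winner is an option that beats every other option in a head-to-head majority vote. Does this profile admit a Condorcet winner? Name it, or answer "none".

none

Head-to-head results (17 council members):
Measure 2–Plan D: Measure 2 10–7.
Measure 2 vs Plan B: 7 to 10, Plan B.
Plan D–Plan B: Plan D 11–6.
Each option drops at least one matchup (Measure 2 loses to Plan B; Plan D loses to Measure 2; Plan B loses to Plan D); the cycle Measure 2 > Plan D > Plan B > Measure 2 rules out a Condorcet winner.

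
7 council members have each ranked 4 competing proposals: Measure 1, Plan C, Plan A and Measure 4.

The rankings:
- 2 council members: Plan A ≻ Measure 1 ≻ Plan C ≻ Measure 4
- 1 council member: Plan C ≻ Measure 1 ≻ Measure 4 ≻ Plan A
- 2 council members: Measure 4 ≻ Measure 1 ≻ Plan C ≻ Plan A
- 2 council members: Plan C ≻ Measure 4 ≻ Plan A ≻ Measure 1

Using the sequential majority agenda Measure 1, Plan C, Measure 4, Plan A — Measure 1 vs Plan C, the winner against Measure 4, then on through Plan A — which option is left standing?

Measure 4

Round 1: Measure 1 vs Plan C — 4–3, Measure 1 advances.
Round 2: Measure 1 vs Measure 4 — 3–4, Measure 4 advances.
Round 3: Measure 4 vs Plan A — 5–2, Measure 4 advances.
Measure 4 survives the agenda.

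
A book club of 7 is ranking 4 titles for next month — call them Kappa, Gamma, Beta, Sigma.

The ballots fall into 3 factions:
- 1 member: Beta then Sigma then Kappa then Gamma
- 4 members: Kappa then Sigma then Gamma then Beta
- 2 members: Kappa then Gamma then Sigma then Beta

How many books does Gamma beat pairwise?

Gamma against each rival (7 members):
Gamma–Kappa: Kappa 7–0.
Gamma vs Beta: Gamma, 6–1.
Gamma vs Sigma: Gamma preferred on 2 ballots; Sigma wins 5–2.
Gamma beats Beta; loses to Kappa, Sigma — 1 pairwise win.

1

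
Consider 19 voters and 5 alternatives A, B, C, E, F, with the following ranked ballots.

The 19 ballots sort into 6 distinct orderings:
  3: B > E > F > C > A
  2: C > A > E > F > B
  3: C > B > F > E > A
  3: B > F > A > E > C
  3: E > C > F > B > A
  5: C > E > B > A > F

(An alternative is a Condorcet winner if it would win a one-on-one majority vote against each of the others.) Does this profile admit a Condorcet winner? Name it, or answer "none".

Check each pair by majority over 19 ballots:
A vs B: B wins 17–2.
A vs C: C wins 16–3.
A vs E: 2+3 = 5 for A, 14 for E — E by 14–5.
A vs F: A is ranked higher on 2+5 = 7 ballots, F on 12. F wins 12–7.
B vs C: 6 to 13, C.
B vs E: E, 10–9.
B vs F: B, 14–5.
C vs E: 10 to 9, C.
C vs F: C is ranked higher on 2+3+3+5 = 13 ballots, F on 6. C wins 13–6.
E vs F: E wins 13–6.
C beats each of A, B, E, F — C is the Condorcet winner.

C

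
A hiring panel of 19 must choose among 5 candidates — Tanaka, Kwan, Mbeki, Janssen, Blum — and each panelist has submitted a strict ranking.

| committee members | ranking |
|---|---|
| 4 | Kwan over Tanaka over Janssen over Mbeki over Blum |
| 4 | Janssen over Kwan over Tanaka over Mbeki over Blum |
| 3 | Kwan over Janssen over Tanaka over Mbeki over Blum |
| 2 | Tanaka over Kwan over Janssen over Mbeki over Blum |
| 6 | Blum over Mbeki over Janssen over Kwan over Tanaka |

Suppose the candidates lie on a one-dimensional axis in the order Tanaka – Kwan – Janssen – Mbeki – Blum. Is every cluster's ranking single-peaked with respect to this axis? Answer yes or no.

Axis positions: Tanaka=1, Kwan=2, Janssen=3, Mbeki=4, Blum=5.
Cluster 1 (peak Kwan at position 2): ranking walks positions 2-1-3-4-5, expanding outward from the peak — single-peaked.
Cluster 2 (peak Janssen at position 3): ranking walks positions 3-2-1-4-5, expanding outward from the peak — single-peaked.
Cluster 3 (peak Kwan at position 2): ranking walks positions 2-3-1-4-5, expanding outward from the peak — single-peaked.
Cluster 4 (peak Tanaka at position 1): ranking walks positions 1-2-3-4-5, expanding outward from the peak — single-peaked.
Cluster 5 (peak Blum at position 5): ranking walks positions 5-4-3-2-1, expanding outward from the peak — single-peaked.
Every ranking is single-peaked on this axis.

yes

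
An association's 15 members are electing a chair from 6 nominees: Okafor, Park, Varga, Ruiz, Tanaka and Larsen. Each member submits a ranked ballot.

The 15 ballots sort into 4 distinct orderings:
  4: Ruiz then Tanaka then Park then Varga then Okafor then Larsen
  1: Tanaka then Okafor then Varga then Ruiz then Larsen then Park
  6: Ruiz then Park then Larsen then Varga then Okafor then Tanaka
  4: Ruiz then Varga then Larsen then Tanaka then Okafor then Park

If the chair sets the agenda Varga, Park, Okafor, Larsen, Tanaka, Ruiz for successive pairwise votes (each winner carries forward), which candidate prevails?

Ruiz

Round 1: Varga vs Park — 5–10, Park advances.
Round 2: Park vs Okafor — 10–5, Park advances.
Round 3: Park vs Larsen — 10–5, Park advances.
Round 4: Park vs Tanaka — 6–9, Tanaka advances.
Round 5: Tanaka vs Ruiz — 1–14, Ruiz advances.
Ruiz survives the agenda.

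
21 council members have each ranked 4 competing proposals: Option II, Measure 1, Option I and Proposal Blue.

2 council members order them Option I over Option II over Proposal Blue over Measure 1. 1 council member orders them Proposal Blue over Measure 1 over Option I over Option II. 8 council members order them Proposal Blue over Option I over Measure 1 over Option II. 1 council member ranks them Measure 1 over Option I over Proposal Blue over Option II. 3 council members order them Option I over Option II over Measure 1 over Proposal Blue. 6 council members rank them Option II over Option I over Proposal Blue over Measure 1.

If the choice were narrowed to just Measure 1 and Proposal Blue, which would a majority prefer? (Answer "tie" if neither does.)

Proposal Blue

Ballots ranking Measure 1 above Proposal Blue: 1 + 3 = 4.
Ballots ranking Proposal Blue above Measure 1: 21 − 4 = 17.
Proposal Blue wins the head-to-head 17–4.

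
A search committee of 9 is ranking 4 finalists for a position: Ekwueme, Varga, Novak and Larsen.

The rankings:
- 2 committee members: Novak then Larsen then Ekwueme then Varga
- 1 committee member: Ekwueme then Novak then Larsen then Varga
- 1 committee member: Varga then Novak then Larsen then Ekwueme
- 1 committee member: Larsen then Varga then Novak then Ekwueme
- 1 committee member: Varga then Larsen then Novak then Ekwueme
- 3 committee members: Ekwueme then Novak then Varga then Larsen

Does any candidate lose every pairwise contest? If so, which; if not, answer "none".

Pairwise majorities:
Ekwueme vs Varga: 6 to 3, Ekwueme.
Ekwueme–Novak: Novak 5–4.
Ekwueme vs Larsen: Larsen wins 5–4.
Varga vs Novak: Varga preferred on 1+1+1 = 3 ballots; Novak wins 6–3.
Varga vs Larsen: 5 to 4, Varga.
Novak vs Larsen: Novak is ranked higher on 2+1+1+3 = 7 ballots, Larsen on 2. Novak wins 7–2.
Each candidate has at least one pairwise win (Ekwueme beats Varga; Varga beats Larsen; Novak beats Ekwueme; Larsen beats Ekwueme) — no Condorcet loser.

none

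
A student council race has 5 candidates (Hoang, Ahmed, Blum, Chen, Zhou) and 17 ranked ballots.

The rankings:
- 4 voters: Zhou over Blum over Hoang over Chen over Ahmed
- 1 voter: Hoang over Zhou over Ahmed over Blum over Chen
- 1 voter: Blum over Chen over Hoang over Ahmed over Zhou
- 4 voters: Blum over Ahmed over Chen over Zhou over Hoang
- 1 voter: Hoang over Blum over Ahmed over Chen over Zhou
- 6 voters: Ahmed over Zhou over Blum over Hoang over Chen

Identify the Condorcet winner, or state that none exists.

none

Pairwise majorities:
Hoang–Ahmed: Ahmed 10–7.
Hoang vs Blum: Blum, 15–2.
Hoang vs Chen: Hoang wins 12–5.
Hoang vs Zhou: Zhou wins 14–3.
Ahmed–Blum: Blum 10–7.
Ahmed vs Chen: Ahmed, 12–5.
Ahmed–Zhou: Ahmed 12–5.
Blum vs Chen: Blum wins 17–0.
Blum vs Zhou: Zhou wins 11–6.
Chen vs Zhou: Zhou, 11–6.
Each candidate drops at least one matchup (Hoang loses to Ahmed; Ahmed loses to Blum; Blum loses to Zhou; Chen loses to Hoang; Zhou loses to Ahmed); the cycle Ahmed > Zhou > Blum > Ahmed rules out a Condorcet winner.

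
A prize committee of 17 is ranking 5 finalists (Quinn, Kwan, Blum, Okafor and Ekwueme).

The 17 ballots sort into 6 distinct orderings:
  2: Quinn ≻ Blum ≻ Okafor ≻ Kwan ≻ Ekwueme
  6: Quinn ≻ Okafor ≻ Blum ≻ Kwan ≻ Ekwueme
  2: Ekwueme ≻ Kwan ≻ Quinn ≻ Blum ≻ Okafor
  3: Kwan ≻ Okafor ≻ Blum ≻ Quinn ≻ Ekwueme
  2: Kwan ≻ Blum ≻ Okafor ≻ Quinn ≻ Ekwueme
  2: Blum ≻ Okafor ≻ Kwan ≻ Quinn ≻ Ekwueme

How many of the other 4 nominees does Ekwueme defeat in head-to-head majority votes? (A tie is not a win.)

0

Ekwueme against each rival (17 jurors):
Ekwueme vs Quinn: Quinn wins 15–2.
Ekwueme vs Kwan: Kwan wins 15–2.
Ekwueme vs Blum: 2 to 15, Blum.
Ekwueme vs Okafor: 2 for Ekwueme, 15 for Okafor — Okafor by 15–2.
Ekwueme beats no one; loses to Quinn, Kwan, Blum, Okafor — 0 pairwise wins.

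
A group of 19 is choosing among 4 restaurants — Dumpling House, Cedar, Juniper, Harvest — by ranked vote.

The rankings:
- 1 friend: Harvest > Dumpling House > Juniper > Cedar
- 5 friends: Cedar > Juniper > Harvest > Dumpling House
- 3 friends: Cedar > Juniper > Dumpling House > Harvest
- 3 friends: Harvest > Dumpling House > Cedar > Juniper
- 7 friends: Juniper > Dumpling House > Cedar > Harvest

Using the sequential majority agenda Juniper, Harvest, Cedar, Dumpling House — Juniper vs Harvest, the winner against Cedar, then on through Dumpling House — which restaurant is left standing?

Round 1: Juniper vs Harvest — 15–4, Juniper advances.
Round 2: Juniper vs Cedar — 8–11, Cedar advances.
Round 3: Cedar vs Dumpling House — 8–11, Dumpling House advances.
Dumpling House survives the agenda.

Dumpling House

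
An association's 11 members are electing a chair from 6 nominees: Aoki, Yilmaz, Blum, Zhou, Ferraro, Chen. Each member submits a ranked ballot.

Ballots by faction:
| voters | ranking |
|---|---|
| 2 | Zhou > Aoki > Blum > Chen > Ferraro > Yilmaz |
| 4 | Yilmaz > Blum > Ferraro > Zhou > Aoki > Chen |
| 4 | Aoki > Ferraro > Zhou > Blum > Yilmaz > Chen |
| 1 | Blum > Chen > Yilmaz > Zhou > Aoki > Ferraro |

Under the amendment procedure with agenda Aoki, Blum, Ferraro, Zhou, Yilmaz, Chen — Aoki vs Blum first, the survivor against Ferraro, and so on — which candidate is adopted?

Zhou

Round 1: Aoki vs Blum — 6–5, Aoki advances.
Round 2: Aoki vs Ferraro — 7–4, Aoki advances.
Round 3: Aoki vs Zhou — 4–7, Zhou advances.
Round 4: Zhou vs Yilmaz — 6–5, Zhou advances.
Round 5: Zhou vs Chen — 10–1, Zhou advances.
Zhou survives the agenda.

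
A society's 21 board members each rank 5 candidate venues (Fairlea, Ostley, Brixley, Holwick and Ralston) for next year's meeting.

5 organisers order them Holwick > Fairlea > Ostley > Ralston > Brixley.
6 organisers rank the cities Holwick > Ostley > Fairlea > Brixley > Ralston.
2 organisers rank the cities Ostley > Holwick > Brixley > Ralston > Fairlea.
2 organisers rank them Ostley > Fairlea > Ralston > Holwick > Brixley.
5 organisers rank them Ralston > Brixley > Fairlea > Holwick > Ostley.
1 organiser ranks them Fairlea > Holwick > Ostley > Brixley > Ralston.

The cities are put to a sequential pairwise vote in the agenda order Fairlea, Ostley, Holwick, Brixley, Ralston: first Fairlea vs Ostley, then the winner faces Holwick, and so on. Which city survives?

Round 1: Fairlea vs Ostley — 11–10, Fairlea advances.
Round 2: Fairlea vs Holwick — 8–13, Holwick advances.
Round 3: Holwick vs Brixley — 16–5, Holwick advances.
Round 4: Holwick vs Ralston — 14–7, Holwick advances.
The agenda winner is Holwick.

Holwick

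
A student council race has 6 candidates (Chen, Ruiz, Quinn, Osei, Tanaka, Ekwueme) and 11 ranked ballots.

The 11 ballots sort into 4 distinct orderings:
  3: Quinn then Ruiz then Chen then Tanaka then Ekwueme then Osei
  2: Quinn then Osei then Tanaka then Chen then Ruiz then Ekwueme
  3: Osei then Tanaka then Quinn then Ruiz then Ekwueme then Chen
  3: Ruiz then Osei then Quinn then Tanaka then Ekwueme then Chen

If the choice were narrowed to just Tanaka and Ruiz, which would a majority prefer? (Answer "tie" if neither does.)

Ballots ranking Tanaka above Ruiz: 2 + 3 = 5.
Ballots ranking Ruiz above Tanaka: 11 − 5 = 6.
Ruiz wins the head-to-head 6–5.

Ruiz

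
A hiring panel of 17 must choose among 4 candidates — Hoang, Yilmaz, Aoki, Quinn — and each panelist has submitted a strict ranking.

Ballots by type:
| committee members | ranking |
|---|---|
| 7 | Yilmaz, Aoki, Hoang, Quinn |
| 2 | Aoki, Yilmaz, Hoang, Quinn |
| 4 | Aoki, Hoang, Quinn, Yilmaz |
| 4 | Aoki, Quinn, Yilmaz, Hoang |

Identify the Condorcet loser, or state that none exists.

Quinn

Pairwise majorities:
Hoang vs Yilmaz: Yilmaz wins 13–4.
Hoang vs Aoki: Aoki wins 17–0.
Hoang vs Quinn: Hoang is ranked higher on 7+2+4 = 13 ballots, Quinn on 4. Hoang wins 13–4.
Yilmaz vs Aoki: Aoki, 10–7.
Yilmaz vs Quinn: Yilmaz preferred on 7+2 = 9 ballots; Yilmaz wins 9–8.
Aoki vs Quinn: 17 to 0, Aoki.
Only Quinn has no wins; Quinn is the Condorcet loser.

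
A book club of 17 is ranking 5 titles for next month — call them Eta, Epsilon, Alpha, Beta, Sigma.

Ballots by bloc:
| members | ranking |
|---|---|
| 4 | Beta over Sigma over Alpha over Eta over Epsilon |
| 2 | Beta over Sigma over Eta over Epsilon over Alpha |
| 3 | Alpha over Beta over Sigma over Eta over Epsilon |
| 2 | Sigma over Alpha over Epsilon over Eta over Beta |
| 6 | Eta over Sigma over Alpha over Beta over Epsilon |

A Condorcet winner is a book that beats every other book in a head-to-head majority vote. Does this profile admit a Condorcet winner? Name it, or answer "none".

Head-to-head results (17 members):
Eta vs Epsilon: 4+2+3+6 = 15 for Eta, 2 for Epsilon — Eta by 15–2.
Eta vs Alpha: 8 to 9, Alpha.
Eta vs Beta: Eta is ranked higher on 2+6 = 8 ballots, Beta on 9. Beta wins 9–8.
Eta vs Sigma: Eta preferred on 6 ballots; Sigma wins 11–6.
Epsilon vs Alpha: Epsilon preferred on 2 ballots; Alpha wins 15–2.
Epsilon vs Beta: Epsilon preferred on 2 ballots; Beta wins 15–2.
Epsilon vs Sigma: 0 for Epsilon, 17 for Sigma — Sigma by 17–0.
Alpha vs Beta: 3+2+6 = 11 for Alpha, 6 for Beta — Alpha by 11–6.
Alpha vs Sigma: Alpha preferred on 3 ballots; Sigma wins 14–3.
Beta vs Sigma: 4+2+3 = 9 for Beta, 8 for Sigma — Beta by 9–8.
Each book drops at least one matchup (Eta loses to Alpha; Epsilon loses to Eta; Alpha loses to Sigma; Beta loses to Alpha; Sigma loses to Beta); the cycle Alpha → Beta → Sigma → Alpha rules out a Condorcet winner.

none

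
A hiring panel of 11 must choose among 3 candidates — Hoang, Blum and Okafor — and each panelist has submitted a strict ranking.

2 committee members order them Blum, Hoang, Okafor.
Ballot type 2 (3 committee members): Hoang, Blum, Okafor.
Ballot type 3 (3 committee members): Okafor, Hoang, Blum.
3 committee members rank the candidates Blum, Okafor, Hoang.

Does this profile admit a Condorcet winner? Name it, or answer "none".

Check each pair by majority over 11 ballots:
Hoang vs Blum: 6 to 5, Hoang.
Hoang vs Okafor: Hoang preferred on 2+3 = 5 ballots; Okafor wins 6–5.
Blum vs Okafor: Blum is ranked higher on 2+3+3 = 8 ballots, Okafor on 3. Blum wins 8–3.
Every candidate loses at least once (Hoang loses to Okafor; Blum loses to Hoang; Okafor loses to Blum). The majority relation contains the cycle Hoang → Blum → Okafor → Hoang, so there is no Condorcet winner.

none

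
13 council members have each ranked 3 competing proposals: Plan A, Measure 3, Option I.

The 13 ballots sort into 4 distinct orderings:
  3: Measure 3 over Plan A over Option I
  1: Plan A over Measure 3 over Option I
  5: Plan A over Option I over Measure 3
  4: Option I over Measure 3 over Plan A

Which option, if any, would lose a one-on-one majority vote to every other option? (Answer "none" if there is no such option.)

Head-to-head results (13 council members):
Plan A vs Measure 3: 1+5 = 6 for Plan A, 7 for Measure 3 — Measure 3 by 7–6.
Plan A vs Option I: Plan A is ranked higher on 3+1+5 = 9 ballots, Option I on 4. Plan A wins 9–4.
Measure 3–Option I: Option I 9–4.
Each option has at least one pairwise win (Plan A beats Option I; Measure 3 beats Plan A; Option I beats Measure 3) — no Condorcet loser.

none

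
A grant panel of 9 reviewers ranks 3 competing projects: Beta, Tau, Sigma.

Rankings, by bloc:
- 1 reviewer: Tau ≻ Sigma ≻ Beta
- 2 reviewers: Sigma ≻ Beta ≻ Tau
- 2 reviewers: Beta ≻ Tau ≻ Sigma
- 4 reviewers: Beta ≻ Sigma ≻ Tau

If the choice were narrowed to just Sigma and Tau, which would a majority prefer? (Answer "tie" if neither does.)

Ballots ranking Sigma above Tau: 2 + 4 = 6.
Ballots ranking Tau above Sigma: 9 − 6 = 3.
Sigma wins the head-to-head 6–3.

Sigma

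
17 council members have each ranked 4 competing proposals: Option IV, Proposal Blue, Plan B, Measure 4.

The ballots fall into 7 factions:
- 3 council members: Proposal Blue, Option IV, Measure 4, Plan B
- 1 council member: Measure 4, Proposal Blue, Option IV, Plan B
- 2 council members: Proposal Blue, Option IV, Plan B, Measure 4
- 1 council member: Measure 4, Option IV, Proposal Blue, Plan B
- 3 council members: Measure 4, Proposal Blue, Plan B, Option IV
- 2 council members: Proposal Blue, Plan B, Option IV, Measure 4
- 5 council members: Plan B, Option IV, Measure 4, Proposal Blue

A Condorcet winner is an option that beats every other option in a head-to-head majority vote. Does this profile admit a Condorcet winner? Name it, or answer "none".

none

Check each pair by majority over 17 ballots:
Option IV vs Proposal Blue: 1+5 = 6 for Option IV, 11 for Proposal Blue — Proposal Blue by 11–6.
Option IV vs Plan B: 3+1+2+1 = 7 for Option IV, 10 for Plan B — Plan B by 10–7.
Option IV vs Measure 4: 12 to 5, Option IV.
Proposal Blue vs Plan B: 12 to 5, Proposal Blue.
Proposal Blue vs Measure 4: 7 to 10, Measure 4.
Plan B vs Measure 4: 2+2+5 = 9 for Plan B, 8 for Measure 4 — Plan B by 9–8.
No option is unbeaten: Option IV loses to Proposal Blue; Proposal Blue loses to Measure 4; Plan B loses to Proposal Blue; Measure 4 loses to Option IV. In particular Option IV → Measure 4 → Proposal Blue → Option IV is a majority cycle — no Condorcet winner exists.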